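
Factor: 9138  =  2^1 * 3^1 *1523^1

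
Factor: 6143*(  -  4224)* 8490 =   -  2^8*3^2*5^1 * 11^1 *283^1 *6143^1 = - 220298791680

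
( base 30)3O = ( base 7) 222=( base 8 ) 162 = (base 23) 4m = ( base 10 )114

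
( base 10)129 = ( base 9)153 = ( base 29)4D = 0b10000001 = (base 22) 5j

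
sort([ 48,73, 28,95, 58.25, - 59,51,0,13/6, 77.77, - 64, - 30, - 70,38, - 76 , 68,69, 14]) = [-76,-70, - 64,-59, - 30,0,13/6, 14,28,38,48,51,58.25,68, 69,73,77.77, 95]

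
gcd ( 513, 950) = 19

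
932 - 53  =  879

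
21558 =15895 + 5663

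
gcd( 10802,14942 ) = 2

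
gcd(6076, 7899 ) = 1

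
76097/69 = 76097/69 = 1102.86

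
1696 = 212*8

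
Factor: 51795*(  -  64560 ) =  - 2^4*3^3*5^2 * 269^1*1151^1 = -3343885200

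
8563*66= 565158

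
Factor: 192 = 2^6* 3^1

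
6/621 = 2/207= 0.01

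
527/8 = 527/8 = 65.88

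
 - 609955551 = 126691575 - 736647126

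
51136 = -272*( - 188 )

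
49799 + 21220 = 71019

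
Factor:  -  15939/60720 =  - 2^(  -  4 )*3^1*5^(  -  1 ) * 7^1 = - 21/80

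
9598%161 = 99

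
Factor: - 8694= - 2^1*3^3*7^1 * 23^1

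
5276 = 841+4435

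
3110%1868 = 1242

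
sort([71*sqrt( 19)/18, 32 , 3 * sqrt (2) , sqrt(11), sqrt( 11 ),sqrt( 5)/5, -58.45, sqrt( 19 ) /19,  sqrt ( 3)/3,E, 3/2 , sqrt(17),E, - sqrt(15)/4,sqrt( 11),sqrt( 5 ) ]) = [ - 58.45, - sqrt( 15)/4, sqrt( 19)/19 , sqrt(5 )/5,  sqrt( 3) /3,3/2, sqrt( 5 ),E, E,sqrt ( 11), sqrt( 11), sqrt( 11), sqrt( 17), 3 * sqrt ( 2) , 71*sqrt( 19)/18,32] 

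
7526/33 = 7526/33  =  228.06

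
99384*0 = 0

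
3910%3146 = 764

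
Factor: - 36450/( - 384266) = 3^6*5^2*192133^(-1 ) = 18225/192133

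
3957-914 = 3043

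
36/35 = 36/35= 1.03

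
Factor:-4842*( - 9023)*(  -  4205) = -183713784030 = - 2^1*3^2 * 5^1*7^1*29^2 * 269^1 * 1289^1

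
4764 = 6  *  794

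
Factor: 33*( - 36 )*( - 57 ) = 67716 = 2^2*3^4*11^1* 19^1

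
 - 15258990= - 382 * 39945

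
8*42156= 337248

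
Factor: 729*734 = 2^1*3^6*367^1=535086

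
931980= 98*9510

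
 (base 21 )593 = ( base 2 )100101011101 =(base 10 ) 2397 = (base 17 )850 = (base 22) 4KL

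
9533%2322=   245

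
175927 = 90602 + 85325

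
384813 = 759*507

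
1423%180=163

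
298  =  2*149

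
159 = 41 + 118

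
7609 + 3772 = 11381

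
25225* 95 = 2396375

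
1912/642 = 956/321 = 2.98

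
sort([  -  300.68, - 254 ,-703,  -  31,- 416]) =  [ - 703, - 416,-300.68,-254,-31]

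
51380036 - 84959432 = -33579396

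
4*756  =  3024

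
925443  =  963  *961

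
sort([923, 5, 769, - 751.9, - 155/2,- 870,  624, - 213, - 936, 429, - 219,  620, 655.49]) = [  -  936, - 870,- 751.9 , - 219,  -  213, - 155/2, 5, 429,620,624, 655.49, 769, 923 ]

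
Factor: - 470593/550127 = - 470593^1*550127^ ( - 1)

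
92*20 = 1840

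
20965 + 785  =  21750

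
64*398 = 25472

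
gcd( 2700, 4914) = 54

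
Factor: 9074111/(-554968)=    - 2^ ( - 3 )*69371^( - 1)*9074111^1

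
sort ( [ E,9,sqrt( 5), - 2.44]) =[ - 2.44,sqrt( 5 ) , E,9 ] 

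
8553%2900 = 2753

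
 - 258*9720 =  - 2507760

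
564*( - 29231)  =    -  16486284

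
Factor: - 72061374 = -2^1*3^1 * 7^1*11^1*61^1*2557^1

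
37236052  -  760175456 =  - 722939404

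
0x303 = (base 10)771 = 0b1100000011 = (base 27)11f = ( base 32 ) O3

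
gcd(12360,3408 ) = 24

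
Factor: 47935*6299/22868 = 2^( - 2)*5^1 * 5717^( - 1)*6299^1*9587^1 = 301942565/22868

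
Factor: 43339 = 19^1 *2281^1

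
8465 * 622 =5265230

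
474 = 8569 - 8095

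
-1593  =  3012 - 4605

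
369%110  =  39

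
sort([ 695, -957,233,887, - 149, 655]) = [-957, - 149 , 233, 655,695,887]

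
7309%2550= 2209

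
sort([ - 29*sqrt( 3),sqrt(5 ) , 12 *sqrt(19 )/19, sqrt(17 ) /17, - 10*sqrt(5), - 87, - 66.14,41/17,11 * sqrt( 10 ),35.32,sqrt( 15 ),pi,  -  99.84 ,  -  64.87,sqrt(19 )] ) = [-99.84,-87, - 66.14,-64.87, -29*sqrt(3 ),  -  10  *  sqrt(5 ) , sqrt(17)/17, sqrt( 5 ),  41/17 , 12*sqrt ( 19 )/19,pi,  sqrt(15), sqrt( 19) , 11*sqrt( 10),35.32] 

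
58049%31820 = 26229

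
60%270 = 60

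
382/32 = 191/16=11.94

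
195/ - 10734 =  - 1 + 3513/3578 = - 0.02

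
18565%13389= 5176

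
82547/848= 97 + 291/848=97.34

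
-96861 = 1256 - 98117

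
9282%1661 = 977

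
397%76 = 17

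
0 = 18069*0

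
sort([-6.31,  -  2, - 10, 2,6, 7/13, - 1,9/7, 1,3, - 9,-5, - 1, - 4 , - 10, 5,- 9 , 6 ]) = [ - 10, - 10, - 9, - 9 , - 6.31, - 5,- 4, - 2,-1, - 1, 7/13,1 , 9/7,2, 3,5, 6, 6] 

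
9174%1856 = 1750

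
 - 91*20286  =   - 1846026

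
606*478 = 289668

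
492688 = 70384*7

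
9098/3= 9098/3 =3032.67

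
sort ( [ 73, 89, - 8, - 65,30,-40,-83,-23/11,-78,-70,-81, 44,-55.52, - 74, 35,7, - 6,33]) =[ - 83,  -  81,-78 ,-74,-70,-65 ,- 55.52, - 40, - 8, -6, - 23/11, 7, 30,33, 35, 44,73, 89 ] 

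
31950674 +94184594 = 126135268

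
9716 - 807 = 8909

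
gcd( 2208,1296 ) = 48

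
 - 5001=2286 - 7287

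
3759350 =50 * 75187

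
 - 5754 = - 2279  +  -3475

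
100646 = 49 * 2054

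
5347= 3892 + 1455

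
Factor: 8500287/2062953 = 2833429/687651 = 3^ (  -  1 )*163^1*17383^1*229217^( - 1)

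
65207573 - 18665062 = 46542511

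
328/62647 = 328/62647 =0.01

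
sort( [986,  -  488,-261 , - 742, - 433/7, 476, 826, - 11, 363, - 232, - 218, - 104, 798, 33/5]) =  [ - 742, - 488, - 261, - 232,-218 , -104, - 433/7, - 11, 33/5,363 , 476,798 , 826, 986]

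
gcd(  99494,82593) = 1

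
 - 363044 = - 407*892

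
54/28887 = 18/9629 = 0.00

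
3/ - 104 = - 3/104 = - 0.03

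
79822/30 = 39911/15 = 2660.73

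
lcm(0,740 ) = 0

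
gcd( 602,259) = 7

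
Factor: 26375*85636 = 2^2*5^3*79^1 * 211^1*271^1 = 2258649500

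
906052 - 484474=421578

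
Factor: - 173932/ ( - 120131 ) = 236/163 = 2^2 * 59^1 *163^(-1)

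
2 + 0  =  2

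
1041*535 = 556935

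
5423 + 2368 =7791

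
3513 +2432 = 5945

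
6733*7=47131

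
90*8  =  720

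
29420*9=264780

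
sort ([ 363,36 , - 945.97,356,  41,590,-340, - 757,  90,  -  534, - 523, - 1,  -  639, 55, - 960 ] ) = [-960, - 945.97,-757, - 639, - 534,-523 , -340, - 1,36, 41, 55,90,356,363,590]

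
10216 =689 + 9527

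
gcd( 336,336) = 336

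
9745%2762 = 1459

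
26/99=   26/99 = 0.26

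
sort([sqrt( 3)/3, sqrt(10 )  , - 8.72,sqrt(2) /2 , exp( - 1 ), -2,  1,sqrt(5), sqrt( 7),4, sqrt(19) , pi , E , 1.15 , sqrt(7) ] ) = [ - 8.72,-2, exp( - 1), sqrt(3 ) /3 , sqrt(2 )/2,1, 1.15, sqrt(5 ), sqrt ( 7),sqrt( 7),E, pi, sqrt (10 ) , 4,sqrt(19 ) ] 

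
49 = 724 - 675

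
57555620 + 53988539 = 111544159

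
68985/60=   4599/4 = 1149.75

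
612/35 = 612/35 = 17.49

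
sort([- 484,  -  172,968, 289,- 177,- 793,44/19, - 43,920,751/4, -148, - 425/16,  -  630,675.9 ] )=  [-793, - 630, -484,  -  177, - 172,-148, - 43, - 425/16,44/19,751/4,289, 675.9, 920,968]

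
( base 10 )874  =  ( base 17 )307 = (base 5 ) 11444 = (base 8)1552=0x36A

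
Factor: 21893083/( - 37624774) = - 2^( - 1 ) * 11^(- 1)*17^(-1) * 29^(-1 )*61^1 * 3469^ (-1 )*358903^1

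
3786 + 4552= 8338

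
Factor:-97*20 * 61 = -118340 = - 2^2*5^1*61^1*97^1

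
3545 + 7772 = 11317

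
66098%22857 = 20384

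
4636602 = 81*57242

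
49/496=49/496= 0.10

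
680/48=14+ 1/6 = 14.17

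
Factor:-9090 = -2^1*3^2*5^1*101^1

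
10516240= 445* 23632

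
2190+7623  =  9813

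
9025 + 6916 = 15941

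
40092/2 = 20046 = 20046.00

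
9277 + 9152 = 18429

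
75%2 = 1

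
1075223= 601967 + 473256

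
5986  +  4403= 10389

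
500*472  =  236000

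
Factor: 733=733^1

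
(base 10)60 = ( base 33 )1R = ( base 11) 55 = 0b111100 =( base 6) 140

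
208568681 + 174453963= 383022644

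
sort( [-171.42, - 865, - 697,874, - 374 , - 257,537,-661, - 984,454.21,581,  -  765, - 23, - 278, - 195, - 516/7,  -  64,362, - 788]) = [ - 984, - 865, - 788,- 765,  -  697, - 661, -374, - 278 , - 257, - 195, - 171.42, - 516/7, - 64,  -  23,362,454.21,537, 581,874]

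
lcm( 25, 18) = 450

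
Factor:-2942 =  - 2^1*1471^1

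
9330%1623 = 1215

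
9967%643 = 322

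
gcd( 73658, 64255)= 1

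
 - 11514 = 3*(  -  3838) 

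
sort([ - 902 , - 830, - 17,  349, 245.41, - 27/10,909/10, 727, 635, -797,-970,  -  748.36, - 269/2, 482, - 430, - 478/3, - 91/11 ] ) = [ - 970,-902, - 830, - 797, - 748.36,-430,-478/3,-269/2, - 17, - 91/11, - 27/10,909/10, 245.41, 349,482, 635, 727]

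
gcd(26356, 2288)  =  44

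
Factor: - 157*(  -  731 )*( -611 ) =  - 13^1*17^1*43^1*47^1*157^1 = -  70122637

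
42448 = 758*56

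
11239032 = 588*19114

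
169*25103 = 4242407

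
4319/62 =69+ 41/62 = 69.66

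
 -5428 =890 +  - 6318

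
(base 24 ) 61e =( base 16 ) DA6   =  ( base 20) 8EE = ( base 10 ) 3494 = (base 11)2697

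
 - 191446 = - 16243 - 175203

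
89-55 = 34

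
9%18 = 9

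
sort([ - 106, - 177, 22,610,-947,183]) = [-947,-177,-106, 22, 183,610] 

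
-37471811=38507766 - 75979577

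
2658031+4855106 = 7513137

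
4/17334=2/8667  =  0.00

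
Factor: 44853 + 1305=46158 = 2^1 * 3^1 * 7^2*157^1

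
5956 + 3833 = 9789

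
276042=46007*6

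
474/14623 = 474/14623=0.03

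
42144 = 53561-11417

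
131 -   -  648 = 779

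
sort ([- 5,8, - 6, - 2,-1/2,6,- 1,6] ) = [ - 6,-5 ,  -  2, - 1, - 1/2,6,6, 8 ]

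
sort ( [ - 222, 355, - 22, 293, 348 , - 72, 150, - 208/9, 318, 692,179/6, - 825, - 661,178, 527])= [-825,-661, - 222,  -  72, - 208/9 , - 22  ,  179/6,150, 178,293, 318,348,355,527, 692]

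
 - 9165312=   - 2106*4352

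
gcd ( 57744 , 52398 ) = 18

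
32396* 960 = 31100160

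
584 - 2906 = -2322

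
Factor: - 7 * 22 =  -2^1*7^1*11^1 = - 154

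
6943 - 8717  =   -1774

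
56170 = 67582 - 11412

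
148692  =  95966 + 52726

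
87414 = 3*29138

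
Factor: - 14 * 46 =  - 644 = - 2^2*7^1*23^1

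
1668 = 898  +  770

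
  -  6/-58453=6/58453 = 0.00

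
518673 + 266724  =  785397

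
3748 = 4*937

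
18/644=9/322  =  0.03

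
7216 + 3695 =10911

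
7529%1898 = 1835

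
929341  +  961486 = 1890827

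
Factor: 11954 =2^1*43^1*139^1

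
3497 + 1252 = 4749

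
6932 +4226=11158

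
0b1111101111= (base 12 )6BB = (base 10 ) 1007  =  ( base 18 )31h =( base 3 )1101022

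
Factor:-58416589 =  - 7^1*11^1 *61^1*12437^1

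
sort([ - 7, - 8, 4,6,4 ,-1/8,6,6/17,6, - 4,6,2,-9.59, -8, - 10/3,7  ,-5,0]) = [ - 9.59, -8, - 8,-7,-5, - 4,-10/3, - 1/8,0, 6/17,2,4,4 , 6, 6,6,6,7 ]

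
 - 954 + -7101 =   -  8055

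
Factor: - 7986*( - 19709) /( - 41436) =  - 2^( - 1)* 3^(  -  1)*  11^3 * 1151^ ( - 1) * 19709^1 = -  26232679/6906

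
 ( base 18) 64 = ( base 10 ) 112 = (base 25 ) 4c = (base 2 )1110000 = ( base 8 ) 160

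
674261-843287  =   - 169026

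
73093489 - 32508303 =40585186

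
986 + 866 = 1852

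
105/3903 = 35/1301 = 0.03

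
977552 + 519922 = 1497474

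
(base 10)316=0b100111100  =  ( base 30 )ag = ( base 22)e8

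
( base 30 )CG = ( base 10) 376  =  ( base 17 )152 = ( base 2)101111000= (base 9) 457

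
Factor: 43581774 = 2^1*3^1*7263629^1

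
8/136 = 1/17 = 0.06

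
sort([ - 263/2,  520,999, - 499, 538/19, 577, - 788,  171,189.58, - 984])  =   [ -984, - 788,-499, - 263/2 , 538/19,  171,189.58,520,577,  999 ]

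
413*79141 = 32685233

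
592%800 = 592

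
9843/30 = 3281/10=328.10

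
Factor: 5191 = 29^1*179^1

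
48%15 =3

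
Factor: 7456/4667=2^5*13^ ( - 1)*233^1 * 359^( - 1)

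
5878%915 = 388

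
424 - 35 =389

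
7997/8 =7997/8 = 999.62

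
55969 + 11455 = 67424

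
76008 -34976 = 41032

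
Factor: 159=3^1* 53^1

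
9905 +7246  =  17151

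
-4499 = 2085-6584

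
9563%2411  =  2330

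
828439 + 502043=1330482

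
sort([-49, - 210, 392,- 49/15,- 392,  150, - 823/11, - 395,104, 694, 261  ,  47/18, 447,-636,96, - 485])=[ - 636, - 485, - 395, - 392, - 210, - 823/11,-49, - 49/15 , 47/18, 96, 104, 150,261 , 392, 447,694 ] 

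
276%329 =276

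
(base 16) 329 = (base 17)2DA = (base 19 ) 24B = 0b1100101001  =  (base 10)809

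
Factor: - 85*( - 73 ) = 5^1 * 17^1*73^1=6205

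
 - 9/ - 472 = 9/472 = 0.02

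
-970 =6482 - 7452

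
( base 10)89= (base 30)2T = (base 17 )54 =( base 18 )4h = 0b1011001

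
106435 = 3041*35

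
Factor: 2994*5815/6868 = 2^ ( - 1 )*3^1*5^1*17^(- 1)*101^( - 1)*499^1 * 1163^1 = 8705055/3434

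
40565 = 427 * 95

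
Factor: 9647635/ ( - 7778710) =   -  2^( - 1 )*777871^( - 1 )*1929527^1 =- 1929527/1555742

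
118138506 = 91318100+26820406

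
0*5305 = 0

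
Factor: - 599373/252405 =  - 843/355 = -3^1*5^ (-1 )*71^( - 1 )*281^1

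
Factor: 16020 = 2^2*3^2*5^1*89^1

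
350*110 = 38500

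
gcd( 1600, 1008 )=16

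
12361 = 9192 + 3169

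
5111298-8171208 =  - 3059910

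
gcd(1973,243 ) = 1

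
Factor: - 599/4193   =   - 1/7 = -7^( - 1 ) 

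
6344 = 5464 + 880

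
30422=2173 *14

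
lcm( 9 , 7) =63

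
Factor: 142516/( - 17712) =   -  869/108=- 2^(-2) *3^( - 3) * 11^1 * 79^1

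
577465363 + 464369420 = 1041834783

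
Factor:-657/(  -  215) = 3^2*5^ ( - 1)*43^ ( - 1)*73^1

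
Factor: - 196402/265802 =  -283/383 = - 283^1*383^( - 1 ) 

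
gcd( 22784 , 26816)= 64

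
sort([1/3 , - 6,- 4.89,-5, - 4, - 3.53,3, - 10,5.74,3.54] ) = [ - 10, - 6, - 5 ,  -  4.89 ,-4,- 3.53,  1/3, 3,3.54,5.74]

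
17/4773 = 17/4773 = 0.00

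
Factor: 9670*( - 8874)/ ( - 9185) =17162316/1837  =  2^2*3^2*11^( - 1)*17^1 * 29^1*167^( - 1)* 967^1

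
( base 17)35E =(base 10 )966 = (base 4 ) 33012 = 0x3C6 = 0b1111000110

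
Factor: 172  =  2^2*43^1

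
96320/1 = 96320 = 96320.00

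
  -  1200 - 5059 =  - 6259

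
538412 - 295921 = 242491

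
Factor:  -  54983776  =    -  2^5*37^1 * 46439^1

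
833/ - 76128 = -833/76128 = - 0.01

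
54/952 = 27/476 =0.06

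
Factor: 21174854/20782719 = 2^1*3^(-2)*19^1*173^1*271^( - 1 )*3221^1*8521^(-1 )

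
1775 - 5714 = -3939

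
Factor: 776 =2^3 * 97^1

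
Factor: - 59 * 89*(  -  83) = 59^1*83^1 * 89^1 = 435833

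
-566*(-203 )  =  114898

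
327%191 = 136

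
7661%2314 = 719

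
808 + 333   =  1141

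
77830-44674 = 33156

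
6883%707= 520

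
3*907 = 2721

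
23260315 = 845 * 27527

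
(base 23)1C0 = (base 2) 1100100101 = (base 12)571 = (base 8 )1445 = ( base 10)805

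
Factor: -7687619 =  - 7687619^1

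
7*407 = 2849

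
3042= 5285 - 2243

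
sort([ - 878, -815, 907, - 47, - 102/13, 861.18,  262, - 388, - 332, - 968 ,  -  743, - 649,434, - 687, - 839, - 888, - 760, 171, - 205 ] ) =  [ - 968, - 888, - 878, - 839, - 815,  -  760 , - 743, - 687, - 649  ,  -  388, - 332, - 205,  -  47,- 102/13, 171,262, 434, 861.18,  907]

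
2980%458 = 232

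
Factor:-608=-2^5 * 19^1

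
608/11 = 608/11 = 55.27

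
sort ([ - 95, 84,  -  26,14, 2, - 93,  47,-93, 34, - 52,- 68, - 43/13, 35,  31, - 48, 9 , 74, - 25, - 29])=[ - 95,- 93, - 93, - 68, - 52, - 48, - 29 , - 26, - 25,  -  43/13,  2, 9,14, 31,34, 35,47 , 74, 84] 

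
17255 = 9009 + 8246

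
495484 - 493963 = 1521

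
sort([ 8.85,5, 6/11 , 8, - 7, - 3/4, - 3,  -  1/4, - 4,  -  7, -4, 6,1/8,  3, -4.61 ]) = [ - 7, - 7,-4.61, - 4, - 4, - 3, - 3/4, - 1/4,  1/8,6/11,3,5,6,8,8.85]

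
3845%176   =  149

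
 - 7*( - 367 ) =2569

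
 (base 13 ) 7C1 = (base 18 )428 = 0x53C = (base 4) 110330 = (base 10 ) 1340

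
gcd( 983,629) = 1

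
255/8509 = 255/8509= 0.03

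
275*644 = 177100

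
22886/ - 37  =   - 22886/37 = -  618.54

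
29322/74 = 396 +9/37 = 396.24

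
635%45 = 5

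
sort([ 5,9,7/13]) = [7/13,5, 9]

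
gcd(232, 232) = 232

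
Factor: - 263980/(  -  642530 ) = 2^1*7^(-1 )*137^( - 1 )*197^1 = 394/959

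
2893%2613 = 280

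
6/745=6/745 = 0.01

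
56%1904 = 56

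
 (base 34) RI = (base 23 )1hg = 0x3a8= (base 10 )936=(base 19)2B5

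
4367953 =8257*529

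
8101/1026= 7 + 919/1026 = 7.90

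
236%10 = 6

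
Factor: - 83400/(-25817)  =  2^3*3^1*5^2*11^(-1 )*139^1*2347^ ( - 1)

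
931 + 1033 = 1964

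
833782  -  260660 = 573122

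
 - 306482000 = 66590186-373072186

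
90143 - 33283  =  56860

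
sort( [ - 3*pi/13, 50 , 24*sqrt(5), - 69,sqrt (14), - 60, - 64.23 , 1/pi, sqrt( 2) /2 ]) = [-69,-64.23,  -  60, - 3 * pi/13, 1/pi,sqrt( 2) /2,sqrt( 14), 50,24*sqrt( 5 )]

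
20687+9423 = 30110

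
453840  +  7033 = 460873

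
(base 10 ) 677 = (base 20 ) 1dh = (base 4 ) 22211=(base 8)1245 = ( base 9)832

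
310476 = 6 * 51746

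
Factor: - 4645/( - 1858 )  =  5/2 = 2^( - 1) *5^1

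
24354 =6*4059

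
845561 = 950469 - 104908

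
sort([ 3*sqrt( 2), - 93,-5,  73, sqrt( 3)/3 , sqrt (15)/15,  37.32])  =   [ - 93, - 5, sqrt (15)/15,sqrt (3 )/3,3 * sqrt( 2), 37.32, 73] 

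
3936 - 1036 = 2900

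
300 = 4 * 75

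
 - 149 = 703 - 852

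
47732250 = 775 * 61590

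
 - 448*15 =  - 6720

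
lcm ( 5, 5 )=5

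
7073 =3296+3777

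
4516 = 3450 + 1066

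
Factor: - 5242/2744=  - 2^( - 2)*7^( - 3)*2621^1 = - 2621/1372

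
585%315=270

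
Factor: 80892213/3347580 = 2^( - 2 ) * 5^(-1)*101^1*55793^(  -  1)*266971^1 = 26964071/1115860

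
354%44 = 2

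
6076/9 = 675 + 1/9 = 675.11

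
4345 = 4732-387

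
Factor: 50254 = 2^1*25127^1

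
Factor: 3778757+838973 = 4617730 = 2^1 * 5^1*13^1*35521^1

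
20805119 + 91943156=112748275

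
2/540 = 1/270= 0.00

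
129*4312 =556248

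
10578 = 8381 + 2197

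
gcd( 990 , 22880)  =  110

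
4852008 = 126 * 38508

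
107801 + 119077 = 226878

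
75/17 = 75/17 = 4.41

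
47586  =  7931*6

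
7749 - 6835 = 914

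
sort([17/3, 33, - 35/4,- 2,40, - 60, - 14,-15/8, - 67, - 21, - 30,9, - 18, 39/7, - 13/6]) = [ - 67,  -  60, - 30, - 21, - 18,-14, - 35/4, - 13/6, - 2,-15/8, 39/7,17/3,  9, 33,  40 ]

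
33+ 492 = 525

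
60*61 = 3660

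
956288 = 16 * 59768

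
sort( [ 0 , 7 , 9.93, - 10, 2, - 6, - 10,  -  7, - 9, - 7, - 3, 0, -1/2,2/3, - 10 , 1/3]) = [ -10,- 10 , - 10, - 9,- 7, - 7, - 6,  -  3 , - 1/2,0 , 0,1/3,2/3,2, 7, 9.93]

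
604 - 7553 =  - 6949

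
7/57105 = 7/57105  =  0.00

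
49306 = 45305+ 4001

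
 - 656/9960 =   -  1 + 1163/1245 =- 0.07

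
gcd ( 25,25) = 25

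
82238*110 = 9046180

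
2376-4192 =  - 1816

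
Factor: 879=3^1*293^1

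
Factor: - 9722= - 2^1 *4861^1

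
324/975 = 108/325 = 0.33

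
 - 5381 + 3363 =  - 2018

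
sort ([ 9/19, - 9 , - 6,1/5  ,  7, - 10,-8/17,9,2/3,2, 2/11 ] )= [ - 10, - 9 , - 6 ,  -  8/17, 2/11,1/5,9/19,2/3,2, 7,9] 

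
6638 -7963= - 1325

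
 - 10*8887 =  - 88870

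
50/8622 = 25/4311  =  0.01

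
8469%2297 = 1578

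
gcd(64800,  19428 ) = 12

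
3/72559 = 3/72559 = 0.00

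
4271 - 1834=2437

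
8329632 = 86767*96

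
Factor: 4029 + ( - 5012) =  - 983^1= - 983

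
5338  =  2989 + 2349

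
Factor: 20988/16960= 2^( - 4)*3^2*5^( - 1 )*11^1 =99/80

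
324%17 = 1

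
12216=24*509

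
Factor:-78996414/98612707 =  - 2^1*3^1*7^1*19^1*23^( - 1)*73^( - 1 )*58733^(-1)*98993^1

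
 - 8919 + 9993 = 1074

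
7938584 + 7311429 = 15250013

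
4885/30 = 977/6 = 162.83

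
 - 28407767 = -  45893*619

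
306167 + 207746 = 513913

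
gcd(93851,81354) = 1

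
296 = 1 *296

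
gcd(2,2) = 2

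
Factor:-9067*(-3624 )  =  32858808 = 2^3 * 3^1*151^1*9067^1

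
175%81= 13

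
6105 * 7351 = 44877855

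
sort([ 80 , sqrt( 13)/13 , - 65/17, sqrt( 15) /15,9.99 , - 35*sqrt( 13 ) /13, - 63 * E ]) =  [  -  63 * E, - 35*sqrt(13)/13,- 65/17  ,  sqrt ( 15 )/15,sqrt( 13 )/13,9.99,80]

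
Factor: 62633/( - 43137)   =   - 3^( - 2)* 4793^ ( - 1) * 62633^1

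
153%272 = 153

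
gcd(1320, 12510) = 30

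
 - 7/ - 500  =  7/500 = 0.01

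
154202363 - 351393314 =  - 197190951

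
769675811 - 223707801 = 545968010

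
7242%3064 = 1114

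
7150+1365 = 8515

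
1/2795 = 1/2795 = 0.00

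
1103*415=457745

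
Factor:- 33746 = - 2^1 *47^1 * 359^1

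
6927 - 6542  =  385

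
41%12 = 5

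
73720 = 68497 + 5223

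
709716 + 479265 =1188981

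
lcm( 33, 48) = 528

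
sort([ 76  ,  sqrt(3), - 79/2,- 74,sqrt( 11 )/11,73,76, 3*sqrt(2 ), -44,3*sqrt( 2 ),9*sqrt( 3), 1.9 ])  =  [ -74,-44, - 79/2,  sqrt( 11)/11, sqrt(3 ),1.9,3* sqrt( 2 ),  3 * sqrt( 2 ),9 * sqrt(3), 73,  76, 76] 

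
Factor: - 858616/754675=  - 2^3*5^(- 2)* 11^2*887^1*30187^( - 1 ) 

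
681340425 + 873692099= 1555032524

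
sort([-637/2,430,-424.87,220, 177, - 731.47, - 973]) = [ - 973, - 731.47, - 424.87, - 637/2,177,220, 430 ] 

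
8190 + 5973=14163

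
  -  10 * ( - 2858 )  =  28580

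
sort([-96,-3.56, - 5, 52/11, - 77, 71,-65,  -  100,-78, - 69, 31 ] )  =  [-100, - 96,-78, - 77, - 69,-65,-5 ,-3.56, 52/11,31, 71]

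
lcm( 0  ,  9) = 0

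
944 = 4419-3475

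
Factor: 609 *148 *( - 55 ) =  - 2^2*3^1*5^1*7^1 * 11^1*29^1*37^1 = - 4957260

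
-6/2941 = -1  +  2935/2941 = - 0.00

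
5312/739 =7+139/739 =7.19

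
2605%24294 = 2605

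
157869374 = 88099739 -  - 69769635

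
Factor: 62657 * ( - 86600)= - 5426096200 = - 2^3*5^2*7^1*433^1* 8951^1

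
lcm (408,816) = 816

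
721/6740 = 721/6740 = 0.11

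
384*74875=28752000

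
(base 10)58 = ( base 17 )37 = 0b111010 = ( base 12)4A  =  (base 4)322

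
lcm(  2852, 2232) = 51336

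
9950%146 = 22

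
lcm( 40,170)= 680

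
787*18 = 14166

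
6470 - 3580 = 2890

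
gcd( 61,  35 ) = 1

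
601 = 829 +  - 228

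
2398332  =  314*7638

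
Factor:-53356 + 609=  - 52747 = - 52747^1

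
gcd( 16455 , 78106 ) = 1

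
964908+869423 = 1834331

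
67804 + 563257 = 631061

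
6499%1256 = 219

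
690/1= 690 = 690.00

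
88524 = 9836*9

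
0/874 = 0 = 0.00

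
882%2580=882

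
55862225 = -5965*(-9365)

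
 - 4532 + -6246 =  - 10778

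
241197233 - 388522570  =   - 147325337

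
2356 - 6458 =- 4102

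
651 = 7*93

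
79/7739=79/7739 = 0.01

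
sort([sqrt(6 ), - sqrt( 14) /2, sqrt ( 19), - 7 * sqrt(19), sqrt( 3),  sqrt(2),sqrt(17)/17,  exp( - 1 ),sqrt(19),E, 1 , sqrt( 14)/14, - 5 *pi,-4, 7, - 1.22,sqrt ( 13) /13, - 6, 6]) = [-7*sqrt(19),- 5*pi,  -  6, - 4,-sqrt(14 )/2,-1.22 , sqrt(17)/17,sqrt(14 ) /14, sqrt( 13) /13 , exp(  -  1),1,  sqrt( 2), sqrt( 3), sqrt( 6), E,sqrt (19 ),sqrt(19),6,7] 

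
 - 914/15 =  - 61 + 1/15 = - 60.93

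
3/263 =3/263 = 0.01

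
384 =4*96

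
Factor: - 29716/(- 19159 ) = 76/49 = 2^2*7^( - 2) * 19^1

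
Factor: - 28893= - 3^1 *9631^1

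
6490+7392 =13882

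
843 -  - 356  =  1199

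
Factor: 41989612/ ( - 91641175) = - 2^2*5^(  -  2) * 7^1*47^1*421^(-1)*8707^( - 1 )*31907^1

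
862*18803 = 16208186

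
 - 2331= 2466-4797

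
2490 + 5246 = 7736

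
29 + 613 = 642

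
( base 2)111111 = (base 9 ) 70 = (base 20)33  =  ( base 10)63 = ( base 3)2100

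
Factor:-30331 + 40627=2^3*3^2*11^1*13^1= 10296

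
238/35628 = 119/17814 = 0.01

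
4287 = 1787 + 2500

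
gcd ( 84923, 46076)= 1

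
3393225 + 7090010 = 10483235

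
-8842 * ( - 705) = 6233610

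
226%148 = 78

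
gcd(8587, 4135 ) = 1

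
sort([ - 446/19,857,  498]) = [-446/19, 498, 857]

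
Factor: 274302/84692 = 2^( - 1 ) *3^2*7^2*31^( - 1 ) * 311^1*683^(-1) = 137151/42346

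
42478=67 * 634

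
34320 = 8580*4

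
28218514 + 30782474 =59000988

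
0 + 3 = 3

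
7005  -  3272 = 3733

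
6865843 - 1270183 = 5595660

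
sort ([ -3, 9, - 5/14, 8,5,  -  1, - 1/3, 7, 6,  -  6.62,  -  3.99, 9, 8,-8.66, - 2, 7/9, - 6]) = [-8.66 ,-6.62, - 6, - 3.99,  -  3,-2, - 1, - 5/14, - 1/3,  7/9,5, 6, 7, 8,8,  9 , 9]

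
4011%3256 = 755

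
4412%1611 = 1190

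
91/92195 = 91/92195 = 0.00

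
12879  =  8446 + 4433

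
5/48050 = 1/9610 = 0.00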